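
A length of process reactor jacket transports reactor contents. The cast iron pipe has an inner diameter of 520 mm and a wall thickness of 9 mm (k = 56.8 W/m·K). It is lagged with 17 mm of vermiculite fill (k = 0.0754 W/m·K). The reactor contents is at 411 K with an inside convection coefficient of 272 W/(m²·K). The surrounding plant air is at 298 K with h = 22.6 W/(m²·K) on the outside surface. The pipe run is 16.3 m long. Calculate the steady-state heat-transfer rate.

Q ≈ 11800 W

Treating each annulus and film as a series resistance:
R_inner film = 1/(h_i·2πr₁L) = 1/(272×2π×0.26×16.3) = 1.381×10^-4 K/W
R_cast iron pipe wall = ln(269/260)/(2π×56.8×16.3) = 5.85×10^-6 K/W
R_vermiculite fill = ln(286/269)/(2π×0.0754×16.3) = 0.007936 K/W
R_outer film = 1/(h_o·2πr_oL) = 1/(22.6×2π×0.286×16.3) = 0.001511 K/W
R_total = 0.00959 K/W
Q = ΔT/R_total = 113/0.00959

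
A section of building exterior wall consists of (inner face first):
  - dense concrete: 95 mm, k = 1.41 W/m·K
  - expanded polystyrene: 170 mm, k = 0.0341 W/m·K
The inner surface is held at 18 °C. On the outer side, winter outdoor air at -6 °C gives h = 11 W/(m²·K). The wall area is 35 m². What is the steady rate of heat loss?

Thermal resistances in series:
R_dense concrete = L/(kA) = 0.095/(1.41×35) = 0.001925 K/W
R_expanded polystyrene = L/(kA) = 0.17/(0.0341×35) = 0.1424 K/W
R_outer film = 1/(h_o·A) = 1/(11×35) = 0.002597 K/W
R_total = 0.147 K/W
Q = ΔT / R_total = 24 / 0.147

Q ≈ 163 W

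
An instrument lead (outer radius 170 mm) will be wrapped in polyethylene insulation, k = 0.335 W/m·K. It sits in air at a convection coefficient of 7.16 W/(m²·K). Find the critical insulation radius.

For a cylinder r_cr = k/h = 0.335/7.16
r_cr = 46.8 mm; since the bare radius (170 mm) is above r_cr, any added insulation will reduce heat loss.

r_cr ≈ 46.8 mm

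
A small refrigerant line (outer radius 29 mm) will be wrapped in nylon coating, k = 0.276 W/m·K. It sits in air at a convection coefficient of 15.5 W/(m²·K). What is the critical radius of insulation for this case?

r_cr ≈ 17.8 mm

For a cylinder r_cr = k/h = 0.276/15.5
r_cr = 17.8 mm; since the bare radius (29 mm) is above r_cr, any added insulation will reduce heat loss.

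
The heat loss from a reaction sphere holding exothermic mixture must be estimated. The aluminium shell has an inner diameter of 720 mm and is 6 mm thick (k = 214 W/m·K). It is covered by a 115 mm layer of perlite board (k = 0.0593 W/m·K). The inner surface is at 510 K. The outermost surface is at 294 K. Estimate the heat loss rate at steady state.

Q ≈ 246 W

Spherical conduction: R = (1/r_in − 1/r_out)/(4πk) per layer; series-sum.
R_aluminium shell = (1/0.36 − 1/0.366)/(4π×214) = 1.693×10^-5 K/W
R_perlite board = (1/0.366 − 1/0.481)/(4π×0.0593) = 0.8766 K/W
R_total = 0.8766 K/W
Q = ΔT/R_total = 216/0.8766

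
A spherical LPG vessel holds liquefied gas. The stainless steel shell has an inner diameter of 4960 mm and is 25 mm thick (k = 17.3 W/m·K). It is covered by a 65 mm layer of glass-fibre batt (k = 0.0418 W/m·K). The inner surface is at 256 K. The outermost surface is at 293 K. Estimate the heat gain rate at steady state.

Each spherical layer contributes R = (1/r_i − 1/r_o)/(4πk):
R_stainless steel shell = (1/2.48 − 1/2.505)/(4π×17.3) = 1.851×10^-5 K/W
R_glass-fibre batt = (1/2.505 − 1/2.57)/(4π×0.0418) = 0.01922 K/W
R_total = 0.01924 K/W
Q = ΔT/R_total = 37/0.01924

Q ≈ 1920 W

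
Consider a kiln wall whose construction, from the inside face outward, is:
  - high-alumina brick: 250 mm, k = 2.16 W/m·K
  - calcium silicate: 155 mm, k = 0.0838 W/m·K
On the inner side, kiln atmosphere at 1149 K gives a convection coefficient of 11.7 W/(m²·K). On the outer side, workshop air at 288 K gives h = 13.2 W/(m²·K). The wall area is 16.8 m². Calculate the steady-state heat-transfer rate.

Using the resistance-network approach (series):
R_inner film = 1/(h_i·A) = 1/(11.7×16.8) = 0.005088 K/W
R_high-alumina brick = L/(kA) = 0.25/(2.16×16.8) = 0.006889 K/W
R_calcium silicate = L/(kA) = 0.155/(0.0838×16.8) = 0.1101 K/W
R_outer film = 1/(h_o·A) = 1/(13.2×16.8) = 0.004509 K/W
R_total = 0.1266 K/W
Q = ΔT / R_total = 861 / 0.1266

Q ≈ 6800 W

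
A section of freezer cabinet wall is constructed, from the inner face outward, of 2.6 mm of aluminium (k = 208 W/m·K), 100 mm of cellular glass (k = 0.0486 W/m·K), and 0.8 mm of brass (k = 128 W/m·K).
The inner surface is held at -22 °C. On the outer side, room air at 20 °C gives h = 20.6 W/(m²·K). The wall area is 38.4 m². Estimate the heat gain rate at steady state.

Series thermal resistances:
R_aluminium = L/(kA) = 0.0026/(208×38.4) = 3.255×10^-7 K/W
R_cellular glass = L/(kA) = 0.1/(0.0486×38.4) = 0.05358 K/W
R_brass = L/(kA) = 0.0008/(128×38.4) = 1.628×10^-7 K/W
R_outer film = 1/(h_o·A) = 1/(20.6×38.4) = 0.001264 K/W
R_total = 0.05485 K/W
Q = ΔT / R_total = 42 / 0.05485

Q ≈ 766 W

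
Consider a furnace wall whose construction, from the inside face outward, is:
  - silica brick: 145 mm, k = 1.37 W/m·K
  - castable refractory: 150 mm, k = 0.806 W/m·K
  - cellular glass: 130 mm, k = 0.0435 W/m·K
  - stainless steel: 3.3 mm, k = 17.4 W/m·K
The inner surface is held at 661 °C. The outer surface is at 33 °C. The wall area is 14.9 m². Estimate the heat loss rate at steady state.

Q ≈ 2850 W

Series thermal resistances:
R_silica brick = L/(kA) = 0.145/(1.37×14.9) = 0.007103 K/W
R_castable refractory = L/(kA) = 0.15/(0.806×14.9) = 0.01249 K/W
R_cellular glass = L/(kA) = 0.13/(0.0435×14.9) = 0.2006 K/W
R_stainless steel = L/(kA) = 0.0033/(17.4×14.9) = 1.273×10^-5 K/W
R_total = 0.2202 K/W
Q = ΔT / R_total = 628 / 0.2202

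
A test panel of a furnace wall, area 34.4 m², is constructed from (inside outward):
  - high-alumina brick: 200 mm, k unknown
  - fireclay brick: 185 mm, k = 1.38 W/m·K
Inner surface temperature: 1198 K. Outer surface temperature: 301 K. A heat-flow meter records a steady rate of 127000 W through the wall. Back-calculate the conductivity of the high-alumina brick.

k ≈ 1.84 W/(m·K)

Using the resistance-network approach (series):
R_fireclay brick = L/(kA) = 0.185/(1.38×34.4) = 0.003897 K/W
Sum of known resistances R_other = 0.003897 K/W
Total R = ΔT/Q = 897/127000 = 0.007063 K/W
R_high-alumina brick = R_total − R_other = 0.003166 K/W
k = L/(R·A) = 0.2/(0.003166×34.4)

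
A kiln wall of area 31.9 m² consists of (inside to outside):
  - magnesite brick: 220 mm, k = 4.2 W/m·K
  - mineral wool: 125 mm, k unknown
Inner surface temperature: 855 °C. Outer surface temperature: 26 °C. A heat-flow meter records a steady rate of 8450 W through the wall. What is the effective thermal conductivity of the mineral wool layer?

Using the resistance-network approach (series):
R_magnesite brick = L/(kA) = 0.22/(4.2×31.9) = 0.001642 K/W
Sum of known resistances R_other = 0.001642 K/W
Total R = ΔT/Q = 829/8450 = 0.09811 K/W
R_mineral wool = R_total − R_other = 0.09646 K/W
k = L/(R·A) = 0.125/(0.09646×31.9)

k ≈ 0.0406 W/(m·K)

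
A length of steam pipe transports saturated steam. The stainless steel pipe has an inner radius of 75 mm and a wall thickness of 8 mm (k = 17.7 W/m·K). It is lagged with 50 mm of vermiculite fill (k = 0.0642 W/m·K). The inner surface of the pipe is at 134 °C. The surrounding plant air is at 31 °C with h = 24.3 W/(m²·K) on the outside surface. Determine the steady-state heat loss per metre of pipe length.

q′ ≈ 84.5 W/m

For a radial system each layer contributes R = ln(r_out/r_in)/(2πkL); films add R = 1/(hA).
R_stainless steel pipe wall = ln(83/75)/(2π×17.7×1) = 9.113×10^-4 K/W
R_vermiculite fill = ln(133/83)/(2π×0.0642×1) = 1.169 K/W
R_outer film = 1/(h_o·2πr_oL) = 1/(24.3×2π×0.133×1) = 0.04925 K/W
R_total = 1.219 K/W
Q = ΔT/R_total = 103/1.219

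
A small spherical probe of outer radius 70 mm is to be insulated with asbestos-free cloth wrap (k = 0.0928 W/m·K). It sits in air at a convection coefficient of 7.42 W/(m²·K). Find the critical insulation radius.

For a sphere r_cr = 2k/h = 2×0.0928/7.42
r_cr = 25 mm; since the bare radius (70 mm) is above r_cr, any added insulation will reduce heat loss.

r_cr ≈ 25 mm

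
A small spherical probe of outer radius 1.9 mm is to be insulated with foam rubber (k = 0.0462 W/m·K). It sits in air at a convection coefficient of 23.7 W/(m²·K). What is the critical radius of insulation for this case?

For a sphere r_cr = 2k/h = 2×0.0462/23.7
r_cr = 3.9 mm; since the bare radius (1.9 mm) is below r_cr, adding a thin layer of insulation will *increase* heat loss.

r_cr ≈ 3.9 mm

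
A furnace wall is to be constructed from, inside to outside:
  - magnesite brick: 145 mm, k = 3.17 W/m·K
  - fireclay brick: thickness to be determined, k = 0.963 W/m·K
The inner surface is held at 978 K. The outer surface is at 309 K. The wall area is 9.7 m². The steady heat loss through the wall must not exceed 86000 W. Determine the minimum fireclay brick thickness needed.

Treating each layer as a thermal resistance in series:
R_magnesite brick = L/(kA) = 0.145/(3.17×9.7) = 0.004716 K/W
Sum of the known resistances R_other = 0.004716 K/W
Required total resistance R_tot = ΔT/Q_allow = 669/86000 = 0.007779 K/W
R_fireclay brick = R_tot − R_other = 0.003063 K/W
L = R·k·A = 0.003063×0.963×9.7

L ≈ 28.6 mm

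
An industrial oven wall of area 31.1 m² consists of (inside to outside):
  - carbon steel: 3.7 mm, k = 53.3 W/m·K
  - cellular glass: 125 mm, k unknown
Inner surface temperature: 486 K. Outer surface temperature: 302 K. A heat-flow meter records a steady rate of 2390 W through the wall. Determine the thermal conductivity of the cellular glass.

k ≈ 0.0522 W/(m·K)

Thermal resistances in series:
R_carbon steel = L/(kA) = 0.0037/(53.3×31.1) = 2.232×10^-6 K/W
Sum of known resistances R_other = 2.232×10^-6 K/W
Total R = ΔT/Q = 184/2390 = 0.07699 K/W
R_cellular glass = R_total − R_other = 0.07699 K/W
k = L/(R·A) = 0.125/(0.07699×31.1)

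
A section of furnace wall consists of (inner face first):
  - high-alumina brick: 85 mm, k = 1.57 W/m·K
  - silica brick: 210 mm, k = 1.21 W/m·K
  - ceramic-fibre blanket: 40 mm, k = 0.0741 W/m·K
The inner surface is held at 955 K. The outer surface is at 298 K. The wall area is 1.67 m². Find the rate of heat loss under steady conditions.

Q ≈ 1430 W

Treating each layer as a thermal resistance in series:
R_high-alumina brick = L/(kA) = 0.085/(1.57×1.67) = 0.03242 K/W
R_silica brick = L/(kA) = 0.21/(1.21×1.67) = 0.1039 K/W
R_ceramic-fibre blanket = L/(kA) = 0.04/(0.0741×1.67) = 0.3232 K/W
R_total = 0.4596 K/W
Q = ΔT / R_total = 657 / 0.4596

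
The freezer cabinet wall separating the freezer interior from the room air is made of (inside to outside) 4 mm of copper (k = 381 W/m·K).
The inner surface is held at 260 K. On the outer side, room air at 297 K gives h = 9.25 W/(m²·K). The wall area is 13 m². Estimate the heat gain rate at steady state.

Series thermal resistances:
R_copper = L/(kA) = 0.004/(381×13) = 8.076×10^-7 K/W
R_outer film = 1/(h_o·A) = 1/(9.25×13) = 0.008316 K/W
R_total = 0.008317 K/W
Q = ΔT / R_total = 37 / 0.008317

Q ≈ 4450 W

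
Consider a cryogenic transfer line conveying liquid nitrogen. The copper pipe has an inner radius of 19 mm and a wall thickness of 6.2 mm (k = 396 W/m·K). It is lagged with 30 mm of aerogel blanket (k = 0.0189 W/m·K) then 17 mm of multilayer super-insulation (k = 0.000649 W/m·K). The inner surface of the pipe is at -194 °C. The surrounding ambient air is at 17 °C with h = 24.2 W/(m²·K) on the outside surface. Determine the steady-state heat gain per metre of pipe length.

q′ ≈ 2.91 W/m

Treating each annulus and film as a series resistance:
R_copper pipe wall = ln(25.2/19)/(2π×396×1) = 1.135×10^-4 K/W
R_aerogel blanket = ln(55.2/25.2)/(2π×0.0189×1) = 6.603 K/W
R_multilayer super-insulation = ln(72.2/55.2)/(2π×0.000649×1) = 65.84 K/W
R_outer film = 1/(h_o·2πr_oL) = 1/(24.2×2π×0.0722×1) = 0.09109 K/W
R_total = 72.53 K/W
Q = ΔT/R_total = 211/72.53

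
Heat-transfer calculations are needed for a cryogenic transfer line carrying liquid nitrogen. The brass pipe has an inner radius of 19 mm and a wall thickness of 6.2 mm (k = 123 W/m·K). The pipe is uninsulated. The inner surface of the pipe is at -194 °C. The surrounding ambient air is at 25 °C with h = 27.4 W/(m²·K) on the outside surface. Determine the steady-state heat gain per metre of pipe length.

Radial resistances (cylindrical: R_cond = ln(r_o/r_i)/(2πkL), R_conv = 1/(h·2πrL)):
R_brass pipe wall = ln(25.2/19)/(2π×123×1) = 3.654×10^-4 K/W
R_outer film = 1/(h_o·2πr_oL) = 1/(27.4×2π×0.0252×1) = 0.2305 K/W
R_total = 0.2309 K/W
Q = ΔT/R_total = 219/0.2309

q′ ≈ 949 W/m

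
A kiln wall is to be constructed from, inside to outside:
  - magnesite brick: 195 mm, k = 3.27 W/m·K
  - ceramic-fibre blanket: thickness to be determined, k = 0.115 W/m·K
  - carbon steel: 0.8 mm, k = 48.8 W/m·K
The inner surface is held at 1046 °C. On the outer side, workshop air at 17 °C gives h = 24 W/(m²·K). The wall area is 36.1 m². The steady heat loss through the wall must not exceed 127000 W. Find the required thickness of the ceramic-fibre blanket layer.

Model the wall as resistances in series:
R_magnesite brick = L/(kA) = 0.195/(3.27×36.1) = 0.001652 K/W
R_carbon steel = L/(kA) = 0.0008/(48.8×36.1) = 4.541×10^-7 K/W
R_outer film = 1/(h_o·A) = 1/(24×36.1) = 0.001154 K/W
Sum of the known resistances R_other = 0.002807 K/W
Required total resistance R_tot = ΔT/Q_allow = 1029/127000 = 0.008102 K/W
R_ceramic-fibre blanket = R_tot − R_other = 0.005296 K/W
L = R·k·A = 0.005296×0.115×36.1

L ≈ 22 mm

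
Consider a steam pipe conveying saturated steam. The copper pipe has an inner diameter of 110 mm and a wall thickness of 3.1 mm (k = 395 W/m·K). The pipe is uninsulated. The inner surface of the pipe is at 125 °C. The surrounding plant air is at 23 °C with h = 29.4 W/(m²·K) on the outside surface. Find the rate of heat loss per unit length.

Radial resistances (cylindrical: R_cond = ln(r_o/r_i)/(2πkL), R_conv = 1/(h·2πrL)):
R_copper pipe wall = ln(58.1/55)/(2π×395×1) = 2.209×10^-5 K/W
R_outer film = 1/(h_o·2πr_oL) = 1/(29.4×2π×0.0581×1) = 0.09317 K/W
R_total = 0.0932 K/W
Q = ΔT/R_total = 102/0.0932

q′ ≈ 1090 W/m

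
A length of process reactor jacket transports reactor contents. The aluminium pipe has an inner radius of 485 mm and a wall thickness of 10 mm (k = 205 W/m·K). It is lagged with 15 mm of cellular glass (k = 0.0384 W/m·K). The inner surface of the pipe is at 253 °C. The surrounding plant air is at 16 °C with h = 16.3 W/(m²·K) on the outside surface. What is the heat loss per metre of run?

q′ ≈ 1660 W/m

For a radial system each layer contributes R = ln(r_out/r_in)/(2πkL); films add R = 1/(hA).
R_aluminium pipe wall = ln(495/485)/(2π×205×1) = 1.584×10^-5 K/W
R_cellular glass = ln(510/495)/(2π×0.0384×1) = 0.1237 K/W
R_outer film = 1/(h_o·2πr_oL) = 1/(16.3×2π×0.51×1) = 0.01915 K/W
R_total = 0.1429 K/W
Q = ΔT/R_total = 237/0.1429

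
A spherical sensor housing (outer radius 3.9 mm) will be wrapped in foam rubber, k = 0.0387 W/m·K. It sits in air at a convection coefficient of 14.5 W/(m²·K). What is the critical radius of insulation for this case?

r_cr ≈ 5.34 mm

For a sphere r_cr = 2k/h = 2×0.0387/14.5
r_cr = 5.34 mm; since the bare radius (3.9 mm) is below r_cr, adding a thin layer of insulation will *increase* heat loss.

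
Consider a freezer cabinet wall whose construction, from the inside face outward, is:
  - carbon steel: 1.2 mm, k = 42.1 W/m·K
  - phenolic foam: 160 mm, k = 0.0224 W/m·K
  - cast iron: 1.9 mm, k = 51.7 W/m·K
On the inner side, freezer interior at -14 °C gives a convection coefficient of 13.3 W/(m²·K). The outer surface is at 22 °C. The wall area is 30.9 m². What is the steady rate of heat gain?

Q ≈ 154 W

Treating each layer as a thermal resistance in series:
R_inner film = 1/(h_i·A) = 1/(13.3×30.9) = 0.002433 K/W
R_carbon steel = L/(kA) = 0.0012/(42.1×30.9) = 9.224×10^-7 K/W
R_phenolic foam = L/(kA) = 0.16/(0.0224×30.9) = 0.2312 K/W
R_cast iron = L/(kA) = 0.0019/(51.7×30.9) = 1.189×10^-6 K/W
R_total = 0.2336 K/W
Q = ΔT / R_total = 36 / 0.2336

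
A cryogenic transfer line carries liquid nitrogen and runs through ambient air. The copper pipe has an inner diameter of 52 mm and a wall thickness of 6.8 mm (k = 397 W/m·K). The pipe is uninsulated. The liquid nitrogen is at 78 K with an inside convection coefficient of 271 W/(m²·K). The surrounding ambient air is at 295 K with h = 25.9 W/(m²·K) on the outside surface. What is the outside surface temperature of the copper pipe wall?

T ≈ 101 K

Treating each annulus and film as a series resistance:
R_inner film = 1/(h_i·2πr₁L) = 1/(271×2π×0.026×1) = 0.02259 K/W
R_copper pipe wall = ln(32.8/26)/(2π×397×1) = 9.314×10^-5 K/W
R_outer film = 1/(h_o·2πr_oL) = 1/(25.9×2π×0.0328×1) = 0.1873 K/W
R_total = 0.21 K/W
Q = ΔT/R_total = 217/0.21
Q = 1030 W/m
T_interface = T_inner + Q·ΣR(inner→interface) = 78 + 1030×0.02268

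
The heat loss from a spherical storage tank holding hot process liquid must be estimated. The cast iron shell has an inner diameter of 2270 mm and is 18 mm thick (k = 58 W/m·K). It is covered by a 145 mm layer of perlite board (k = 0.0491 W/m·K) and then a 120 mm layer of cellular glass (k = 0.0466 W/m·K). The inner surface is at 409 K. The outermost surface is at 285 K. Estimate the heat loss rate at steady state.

For a spherical shell R = (1/r₁ − 1/r₂)/(4πk); film R = 1/(h·4πr²). In series:
R_cast iron shell = (1/1.135 − 1/1.153)/(4π×58) = 1.887×10^-5 K/W
R_perlite board = (1/1.153 − 1/1.298)/(4π×0.0491) = 0.157 K/W
R_cellular glass = (1/1.298 − 1/1.418)/(4π×0.0466) = 0.1113 K/W
R_total = 0.2684 K/W
Q = ΔT/R_total = 124/0.2684

Q ≈ 462 W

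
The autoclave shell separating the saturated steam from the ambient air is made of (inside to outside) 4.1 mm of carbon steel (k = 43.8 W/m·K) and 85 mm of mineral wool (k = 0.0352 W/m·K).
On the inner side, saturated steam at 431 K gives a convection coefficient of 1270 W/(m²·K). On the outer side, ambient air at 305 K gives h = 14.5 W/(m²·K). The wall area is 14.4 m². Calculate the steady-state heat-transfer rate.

Q ≈ 730 W

Treating each layer as a thermal resistance in series:
R_inner film = 1/(h_i·A) = 1/(1270×14.4) = 5.468×10^-5 K/W
R_carbon steel = L/(kA) = 0.0041/(43.8×14.4) = 6.501×10^-6 K/W
R_mineral wool = L/(kA) = 0.085/(0.0352×14.4) = 0.1677 K/W
R_outer film = 1/(h_o·A) = 1/(14.5×14.4) = 0.004789 K/W
R_total = 0.1725 K/W
Q = ΔT / R_total = 126 / 0.1725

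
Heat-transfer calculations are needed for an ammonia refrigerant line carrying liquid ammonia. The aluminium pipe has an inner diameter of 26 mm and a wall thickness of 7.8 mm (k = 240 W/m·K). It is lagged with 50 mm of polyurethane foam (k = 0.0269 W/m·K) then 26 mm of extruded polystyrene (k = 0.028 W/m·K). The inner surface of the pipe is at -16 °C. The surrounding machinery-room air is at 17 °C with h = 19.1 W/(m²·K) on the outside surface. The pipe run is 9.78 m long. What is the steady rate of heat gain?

Q ≈ 35.4 W

Cylindrical conduction, so R = ln(r₂/r₁)/(2πkL) per layer, in series:
R_aluminium pipe wall = ln(20.8/13)/(2π×240×9.78) = 3.187×10^-5 K/W
R_polyurethane foam = ln(70.8/20.8)/(2π×0.0269×9.78) = 0.741 K/W
R_extruded polystyrene = ln(96.8/70.8)/(2π×0.028×9.78) = 0.1818 K/W
R_outer film = 1/(h_o·2πr_oL) = 1/(19.1×2π×0.0968×9.78) = 0.008802 K/W
R_total = 0.9316 K/W
Q = ΔT/R_total = 33/0.9316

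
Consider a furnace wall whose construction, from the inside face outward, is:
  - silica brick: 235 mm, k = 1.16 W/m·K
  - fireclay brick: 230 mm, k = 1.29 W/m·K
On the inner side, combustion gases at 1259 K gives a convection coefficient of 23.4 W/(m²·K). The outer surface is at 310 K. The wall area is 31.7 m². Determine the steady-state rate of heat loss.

Q ≈ 71000 W

Thermal resistances in series:
R_inner film = 1/(h_i·A) = 1/(23.4×31.7) = 0.001348 K/W
R_silica brick = L/(kA) = 0.235/(1.16×31.7) = 0.006391 K/W
R_fireclay brick = L/(kA) = 0.23/(1.29×31.7) = 0.005624 K/W
R_total = 0.01336 K/W
Q = ΔT / R_total = 949 / 0.01336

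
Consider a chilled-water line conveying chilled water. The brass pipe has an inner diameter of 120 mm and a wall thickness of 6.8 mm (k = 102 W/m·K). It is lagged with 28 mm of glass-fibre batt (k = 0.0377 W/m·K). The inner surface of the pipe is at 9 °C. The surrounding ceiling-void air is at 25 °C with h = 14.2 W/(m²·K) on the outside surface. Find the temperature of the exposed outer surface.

T ≈ 23.8 °C

Treating each annulus and film as a series resistance:
R_brass pipe wall = ln(66.8/60)/(2π×102×1) = 1.675×10^-4 K/W
R_glass-fibre batt = ln(94.8/66.8)/(2π×0.0377×1) = 1.478 K/W
R_outer film = 1/(h_o·2πr_oL) = 1/(14.2×2π×0.0948×1) = 0.1182 K/W
R_total = 1.596 K/W
Q = ΔT/R_total = 16/1.596
Q = 10 W/m
T_interface = T_inner + Q·ΣR(inner→interface) = 9 + 10×1.478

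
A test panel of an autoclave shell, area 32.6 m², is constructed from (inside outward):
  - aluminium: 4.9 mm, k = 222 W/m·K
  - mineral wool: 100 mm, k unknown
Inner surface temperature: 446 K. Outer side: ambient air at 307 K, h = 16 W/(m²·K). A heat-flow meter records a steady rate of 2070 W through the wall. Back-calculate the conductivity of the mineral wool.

k ≈ 0.047 W/(m·K)

Thermal resistances in series:
R_aluminium = L/(kA) = 0.0049/(222×32.6) = 6.771×10^-7 K/W
R_outer film = 1/(h_o·A) = 1/(16×32.6) = 0.001917 K/W
Sum of known resistances R_other = 0.001918 K/W
Total R = ΔT/Q = 139/2070 = 0.06715 K/W
R_mineral wool = R_total − R_other = 0.06523 K/W
k = L/(R·A) = 0.1/(0.06523×32.6)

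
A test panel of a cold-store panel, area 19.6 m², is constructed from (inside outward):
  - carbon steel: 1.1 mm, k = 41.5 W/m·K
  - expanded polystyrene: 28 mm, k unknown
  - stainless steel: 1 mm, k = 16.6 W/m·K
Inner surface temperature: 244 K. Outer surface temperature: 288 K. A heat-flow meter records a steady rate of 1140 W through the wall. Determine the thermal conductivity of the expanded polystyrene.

k ≈ 0.037 W/(m·K)

Thermal resistances in series:
R_carbon steel = L/(kA) = 0.0011/(41.5×19.6) = 1.352×10^-6 K/W
R_stainless steel = L/(kA) = 0.001/(16.6×19.6) = 3.074×10^-6 K/W
Sum of known resistances R_other = 4.426×10^-6 K/W
Total R = ΔT/Q = 44/1140 = 0.0386 K/W
R_expanded polystyrene = R_total − R_other = 0.03859 K/W
k = L/(R·A) = 0.028/(0.03859×19.6)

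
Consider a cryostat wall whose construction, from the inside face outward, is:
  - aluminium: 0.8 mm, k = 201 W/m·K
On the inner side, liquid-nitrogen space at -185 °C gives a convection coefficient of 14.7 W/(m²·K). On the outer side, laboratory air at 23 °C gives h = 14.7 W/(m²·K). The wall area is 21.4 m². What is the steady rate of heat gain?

Using the resistance-network approach (series):
R_inner film = 1/(h_i·A) = 1/(14.7×21.4) = 0.003179 K/W
R_aluminium = L/(kA) = 0.0008/(201×21.4) = 1.86×10^-7 K/W
R_outer film = 1/(h_o·A) = 1/(14.7×21.4) = 0.003179 K/W
R_total = 0.006358 K/W
Q = ΔT / R_total = 208 / 0.006358

Q ≈ 32700 W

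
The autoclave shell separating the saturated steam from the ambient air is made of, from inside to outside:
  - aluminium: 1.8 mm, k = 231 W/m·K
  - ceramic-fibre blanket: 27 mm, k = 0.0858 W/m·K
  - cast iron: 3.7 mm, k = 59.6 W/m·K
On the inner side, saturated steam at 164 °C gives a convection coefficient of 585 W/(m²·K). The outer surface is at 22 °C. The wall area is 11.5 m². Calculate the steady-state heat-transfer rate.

Q ≈ 5160 W

Thermal resistances in series:
R_inner film = 1/(h_i·A) = 1/(585×11.5) = 1.486×10^-4 K/W
R_aluminium = L/(kA) = 0.0018/(231×11.5) = 6.776×10^-7 K/W
R_ceramic-fibre blanket = L/(kA) = 0.027/(0.0858×11.5) = 0.02736 K/W
R_cast iron = L/(kA) = 0.0037/(59.6×11.5) = 5.398×10^-6 K/W
R_total = 0.02752 K/W
Q = ΔT / R_total = 142 / 0.02752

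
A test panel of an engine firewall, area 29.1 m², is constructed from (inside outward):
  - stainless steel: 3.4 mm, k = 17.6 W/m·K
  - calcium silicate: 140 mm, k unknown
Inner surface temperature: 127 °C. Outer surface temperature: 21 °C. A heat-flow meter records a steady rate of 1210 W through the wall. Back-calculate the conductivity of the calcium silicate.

k ≈ 0.0549 W/(m·K)

Thermal resistances in series:
R_stainless steel = L/(kA) = 0.0034/(17.6×29.1) = 6.639×10^-6 K/W
Sum of known resistances R_other = 6.639×10^-6 K/W
Total R = ΔT/Q = 106/1210 = 0.0876 K/W
R_calcium silicate = R_total − R_other = 0.0876 K/W
k = L/(R·A) = 0.14/(0.0876×29.1)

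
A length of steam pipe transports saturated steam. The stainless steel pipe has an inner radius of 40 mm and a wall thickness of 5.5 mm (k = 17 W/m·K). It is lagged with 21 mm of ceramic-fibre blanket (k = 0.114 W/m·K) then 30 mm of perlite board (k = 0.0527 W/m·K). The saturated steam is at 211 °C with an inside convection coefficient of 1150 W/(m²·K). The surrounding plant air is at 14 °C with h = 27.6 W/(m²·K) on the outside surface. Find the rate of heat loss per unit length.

q′ ≈ 115 W/m

Treating each annulus and film as a series resistance:
R_inner film = 1/(h_i·2πr₁L) = 1/(1150×2π×0.04×1) = 0.00346 K/W
R_stainless steel pipe wall = ln(45.5/40)/(2π×17×1) = 0.001206 K/W
R_ceramic-fibre blanket = ln(66.5/45.5)/(2π×0.114×1) = 0.5298 K/W
R_perlite board = ln(96.5/66.5)/(2π×0.0527×1) = 1.124 K/W
R_outer film = 1/(h_o·2πr_oL) = 1/(27.6×2π×0.0965×1) = 0.05976 K/W
R_total = 1.719 K/W
Q = ΔT/R_total = 197/1.719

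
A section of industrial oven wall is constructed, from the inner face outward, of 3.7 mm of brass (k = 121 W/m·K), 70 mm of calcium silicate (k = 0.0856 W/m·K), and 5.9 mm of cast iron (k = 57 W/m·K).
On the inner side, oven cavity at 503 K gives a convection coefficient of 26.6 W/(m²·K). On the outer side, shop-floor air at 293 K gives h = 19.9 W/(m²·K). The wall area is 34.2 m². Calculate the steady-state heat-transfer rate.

Thermal resistances in series:
R_inner film = 1/(h_i·A) = 1/(26.6×34.2) = 0.001099 K/W
R_brass = L/(kA) = 0.0037/(121×34.2) = 8.941×10^-7 K/W
R_calcium silicate = L/(kA) = 0.07/(0.0856×34.2) = 0.02391 K/W
R_cast iron = L/(kA) = 0.0059/(57×34.2) = 3.027×10^-6 K/W
R_outer film = 1/(h_o·A) = 1/(19.9×34.2) = 0.001469 K/W
R_total = 0.02648 K/W
Q = ΔT / R_total = 210 / 0.02648

Q ≈ 7930 W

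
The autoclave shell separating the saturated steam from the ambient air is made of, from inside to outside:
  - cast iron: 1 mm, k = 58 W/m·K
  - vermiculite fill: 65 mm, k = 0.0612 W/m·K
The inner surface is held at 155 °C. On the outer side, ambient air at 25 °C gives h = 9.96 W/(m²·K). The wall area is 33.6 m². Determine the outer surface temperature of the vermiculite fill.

T ≈ 36.2 °C

Using the resistance-network approach (series):
R_cast iron = L/(kA) = 0.001/(58×33.6) = 5.131×10^-7 K/W
R_vermiculite fill = L/(kA) = 0.065/(0.0612×33.6) = 0.03161 K/W
R_outer film = 1/(h_o·A) = 1/(9.96×33.6) = 0.002988 K/W
R_total = 0.0346 K/W;  Q = ΔT/R_total = 130/0.0346 = 3757 W
T_interface = T_inner − Q·ΣR(inner→interface) = 155 − 3760×0.03161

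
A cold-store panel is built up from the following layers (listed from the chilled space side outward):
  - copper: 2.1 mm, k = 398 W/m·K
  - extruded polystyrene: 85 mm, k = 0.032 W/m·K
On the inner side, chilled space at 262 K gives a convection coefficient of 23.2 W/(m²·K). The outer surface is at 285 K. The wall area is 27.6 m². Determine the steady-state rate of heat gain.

Q ≈ 235 W

Treating each layer as a thermal resistance in series:
R_inner film = 1/(h_i·A) = 1/(23.2×27.6) = 0.001562 K/W
R_copper = L/(kA) = 0.0021/(398×27.6) = 1.912×10^-7 K/W
R_extruded polystyrene = L/(kA) = 0.085/(0.032×27.6) = 0.09624 K/W
R_total = 0.0978 K/W
Q = ΔT / R_total = 23 / 0.0978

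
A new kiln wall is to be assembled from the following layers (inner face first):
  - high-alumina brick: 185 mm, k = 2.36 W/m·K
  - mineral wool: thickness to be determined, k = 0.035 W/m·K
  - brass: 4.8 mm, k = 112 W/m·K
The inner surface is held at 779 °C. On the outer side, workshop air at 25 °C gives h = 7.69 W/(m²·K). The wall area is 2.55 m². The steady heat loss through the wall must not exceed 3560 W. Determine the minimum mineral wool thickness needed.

L ≈ 11.6 mm

Series thermal resistances:
R_high-alumina brick = L/(kA) = 0.185/(2.36×2.55) = 0.03074 K/W
R_brass = L/(kA) = 0.0048/(112×2.55) = 1.681×10^-5 K/W
R_outer film = 1/(h_o·A) = 1/(7.69×2.55) = 0.051 K/W
Sum of the known resistances R_other = 0.08175 K/W
Required total resistance R_tot = ΔT/Q_allow = 754/3560 = 0.2118 K/W
R_mineral wool = R_tot − R_other = 0.13 K/W
L = R·k·A = 0.13×0.035×2.55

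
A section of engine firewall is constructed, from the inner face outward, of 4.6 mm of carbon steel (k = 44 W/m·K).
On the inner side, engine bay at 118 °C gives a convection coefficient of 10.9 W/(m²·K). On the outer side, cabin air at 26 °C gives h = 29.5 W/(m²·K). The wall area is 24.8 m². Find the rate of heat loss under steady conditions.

Q ≈ 18100 W

Treating each layer as a thermal resistance in series:
R_inner film = 1/(h_i·A) = 1/(10.9×24.8) = 0.003699 K/W
R_carbon steel = L/(kA) = 0.0046/(44×24.8) = 4.216×10^-6 K/W
R_outer film = 1/(h_o·A) = 1/(29.5×24.8) = 0.001367 K/W
R_total = 0.00507 K/W
Q = ΔT / R_total = 92 / 0.00507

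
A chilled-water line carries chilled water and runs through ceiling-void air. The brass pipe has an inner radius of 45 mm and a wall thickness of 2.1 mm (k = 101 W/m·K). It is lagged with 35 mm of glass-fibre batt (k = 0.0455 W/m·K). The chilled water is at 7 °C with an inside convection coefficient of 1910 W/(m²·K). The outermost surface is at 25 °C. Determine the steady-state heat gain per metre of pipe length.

q′ ≈ 9.25 W/m

Treating each annulus and film as a series resistance:
R_inner film = 1/(h_i·2πr₁L) = 1/(1910×2π×0.045×1) = 0.001852 K/W
R_brass pipe wall = ln(47.1/45)/(2π×101×1) = 7.187×10^-5 K/W
R_glass-fibre batt = ln(82.1/47.1)/(2π×0.0455×1) = 1.944 K/W
R_total = 1.946 K/W
Q = ΔT/R_total = 18/1.946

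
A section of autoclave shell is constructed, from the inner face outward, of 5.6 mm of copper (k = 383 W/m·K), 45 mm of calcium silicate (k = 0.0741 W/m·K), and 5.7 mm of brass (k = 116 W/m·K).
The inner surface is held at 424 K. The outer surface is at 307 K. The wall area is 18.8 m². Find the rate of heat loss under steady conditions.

Q ≈ 3620 W

Thermal resistances in series:
R_copper = L/(kA) = 0.0056/(383×18.8) = 7.777×10^-7 K/W
R_calcium silicate = L/(kA) = 0.045/(0.0741×18.8) = 0.0323 K/W
R_brass = L/(kA) = 0.0057/(116×18.8) = 2.614×10^-6 K/W
R_total = 0.03231 K/W
Q = ΔT / R_total = 117 / 0.03231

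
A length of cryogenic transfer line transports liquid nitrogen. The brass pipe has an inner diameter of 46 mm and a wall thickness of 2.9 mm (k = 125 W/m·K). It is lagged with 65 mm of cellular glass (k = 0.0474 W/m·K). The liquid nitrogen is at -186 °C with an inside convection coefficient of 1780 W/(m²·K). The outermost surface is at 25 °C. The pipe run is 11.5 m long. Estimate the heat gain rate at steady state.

Q ≈ 575 W

Cylindrical conduction, so R = ln(r₂/r₁)/(2πkL) per layer, in series:
R_inner film = 1/(h_i·2πr₁L) = 1/(1780×2π×0.023×11.5) = 3.38×10^-4 K/W
R_brass pipe wall = ln(25.9/23)/(2π×125×11.5) = 1.315×10^-5 K/W
R_cellular glass = ln(90.9/25.9)/(2π×0.0474×11.5) = 0.3666 K/W
R_total = 0.3669 K/W
Q = ΔT/R_total = 211/0.3669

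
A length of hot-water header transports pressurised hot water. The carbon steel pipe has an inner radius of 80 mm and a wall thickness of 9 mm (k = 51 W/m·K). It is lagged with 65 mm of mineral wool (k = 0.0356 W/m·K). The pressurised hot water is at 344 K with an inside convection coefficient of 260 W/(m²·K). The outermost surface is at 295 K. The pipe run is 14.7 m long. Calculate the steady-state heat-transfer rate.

Q ≈ 293 W

For a radial system each layer contributes R = ln(r_out/r_in)/(2πkL); films add R = 1/(hA).
R_inner film = 1/(h_i·2πr₁L) = 1/(260×2π×0.08×14.7) = 5.205×10^-4 K/W
R_carbon steel pipe wall = ln(89/80)/(2π×51×14.7) = 2.263×10^-5 K/W
R_mineral wool = ln(154/89)/(2π×0.0356×14.7) = 0.1668 K/W
R_total = 0.1673 K/W
Q = ΔT/R_total = 49/0.1673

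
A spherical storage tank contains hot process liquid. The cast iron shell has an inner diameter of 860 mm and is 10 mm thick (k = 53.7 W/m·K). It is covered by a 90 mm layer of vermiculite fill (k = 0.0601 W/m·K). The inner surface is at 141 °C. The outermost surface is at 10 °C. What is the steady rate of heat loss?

For a spherical shell R = (1/r₁ − 1/r₂)/(4πk); film R = 1/(h·4πr²). In series:
R_cast iron shell = (1/0.43 − 1/0.44)/(4π×53.7) = 7.832×10^-5 K/W
R_vermiculite fill = (1/0.44 − 1/0.53)/(4π×0.0601) = 0.511 K/W
R_total = 0.5111 K/W
Q = ΔT/R_total = 131/0.5111

Q ≈ 256 W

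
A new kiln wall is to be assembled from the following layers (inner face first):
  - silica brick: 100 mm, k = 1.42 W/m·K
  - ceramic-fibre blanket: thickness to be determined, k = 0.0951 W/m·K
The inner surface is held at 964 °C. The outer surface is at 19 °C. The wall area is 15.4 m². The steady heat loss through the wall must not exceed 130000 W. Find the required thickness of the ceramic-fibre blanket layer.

L ≈ 3.95 mm

Treating each layer as a thermal resistance in series:
R_silica brick = L/(kA) = 0.1/(1.42×15.4) = 0.004573 K/W
Sum of the known resistances R_other = 0.004573 K/W
Required total resistance R_tot = ΔT/Q_allow = 945/130000 = 0.007269 K/W
R_ceramic-fibre blanket = R_tot − R_other = 0.002696 K/W
L = R·k·A = 0.002696×0.0951×15.4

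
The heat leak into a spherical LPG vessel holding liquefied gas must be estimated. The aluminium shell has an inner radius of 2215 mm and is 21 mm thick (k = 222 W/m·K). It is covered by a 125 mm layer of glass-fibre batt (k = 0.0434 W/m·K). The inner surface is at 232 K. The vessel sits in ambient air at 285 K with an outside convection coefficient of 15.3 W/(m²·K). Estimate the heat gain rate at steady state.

Q ≈ 1200 W

Spherical conduction: R = (1/r_in − 1/r_out)/(4πk) per layer; series-sum.
R_aluminium shell = (1/2.215 − 1/2.236)/(4π×222) = 1.52×10^-6 K/W
R_glass-fibre batt = (1/2.236 − 1/2.361)/(4π×0.0434) = 0.04342 K/W
R_outer film = 1/(h·4πr_o²) = 1/(15.3×4π×2.361²) = 9.331×10^-4 K/W
R_total = 0.04435 K/W
Q = ΔT/R_total = 53/0.04435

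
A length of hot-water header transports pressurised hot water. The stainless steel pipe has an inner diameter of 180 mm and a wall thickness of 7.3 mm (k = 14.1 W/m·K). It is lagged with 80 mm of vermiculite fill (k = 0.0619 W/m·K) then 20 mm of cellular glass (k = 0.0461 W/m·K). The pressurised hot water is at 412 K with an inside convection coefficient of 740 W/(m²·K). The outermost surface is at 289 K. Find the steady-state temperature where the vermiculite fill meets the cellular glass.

T ≈ 313 K

Per-layer cylindrical resistances, series-summed:
R_inner film = 1/(h_i·2πr₁L) = 1/(740×2π×0.09×1) = 0.00239 K/W
R_stainless steel pipe wall = ln(97.3/90)/(2π×14.1×1) = 8.803×10^-4 K/W
R_vermiculite fill = ln(177.3/97.3)/(2π×0.0619×1) = 1.543 K/W
R_cellular glass = ln(197.3/177.3)/(2π×0.0461×1) = 0.369 K/W
R_total = 1.915 K/W
Q = ΔT/R_total = 123/1.915
Q = 64.2 W/m
T_interface = T_inner − Q·ΣR(inner→interface) = 412 − 64.2×1.546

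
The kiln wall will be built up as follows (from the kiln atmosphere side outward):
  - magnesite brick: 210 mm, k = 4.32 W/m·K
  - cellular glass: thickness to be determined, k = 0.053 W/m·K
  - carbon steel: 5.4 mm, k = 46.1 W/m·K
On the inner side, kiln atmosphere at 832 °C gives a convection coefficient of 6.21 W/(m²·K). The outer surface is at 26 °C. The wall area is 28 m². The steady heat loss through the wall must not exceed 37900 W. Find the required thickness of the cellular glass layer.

L ≈ 20.4 mm

Series thermal resistances:
R_inner film = 1/(h_i·A) = 1/(6.21×28) = 0.005751 K/W
R_magnesite brick = L/(kA) = 0.21/(4.32×28) = 0.001736 K/W
R_carbon steel = L/(kA) = 0.0054/(46.1×28) = 4.183×10^-6 K/W
Sum of the known resistances R_other = 0.007491 K/W
Required total resistance R_tot = ΔT/Q_allow = 806/37900 = 0.02127 K/W
R_cellular glass = R_tot − R_other = 0.01378 K/W
L = R·k·A = 0.01378×0.053×28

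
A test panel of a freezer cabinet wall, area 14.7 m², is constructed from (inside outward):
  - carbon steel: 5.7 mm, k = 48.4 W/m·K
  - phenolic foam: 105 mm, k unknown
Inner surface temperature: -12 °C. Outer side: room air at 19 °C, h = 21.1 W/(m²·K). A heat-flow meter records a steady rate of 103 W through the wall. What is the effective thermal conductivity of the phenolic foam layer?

k ≈ 0.024 W/(m·K)

Thermal resistances in series:
R_carbon steel = L/(kA) = 0.0057/(48.4×14.7) = 8.011×10^-6 K/W
R_outer film = 1/(h_o·A) = 1/(21.1×14.7) = 0.003224 K/W
Sum of known resistances R_other = 0.003232 K/W
Total R = ΔT/Q = 31/103 = 0.301 K/W
R_phenolic foam = R_total − R_other = 0.2977 K/W
k = L/(R·A) = 0.105/(0.2977×14.7)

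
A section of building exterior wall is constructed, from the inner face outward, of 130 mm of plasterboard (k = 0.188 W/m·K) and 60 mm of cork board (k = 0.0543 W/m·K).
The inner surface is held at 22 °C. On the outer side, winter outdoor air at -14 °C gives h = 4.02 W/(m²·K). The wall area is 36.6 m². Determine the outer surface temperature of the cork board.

Model the wall as resistances in series:
R_plasterboard = L/(kA) = 0.13/(0.188×36.6) = 0.01889 K/W
R_cork board = L/(kA) = 0.06/(0.0543×36.6) = 0.03019 K/W
R_outer film = 1/(h_o·A) = 1/(4.02×36.6) = 0.006797 K/W
R_total = 0.05588 K/W;  Q = ΔT/R_total = 36/0.05588 = 644.2 W
T_interface = T_inner − Q·ΣR(inner→interface) = 22 − 644×0.04908

T ≈ -9.62 °C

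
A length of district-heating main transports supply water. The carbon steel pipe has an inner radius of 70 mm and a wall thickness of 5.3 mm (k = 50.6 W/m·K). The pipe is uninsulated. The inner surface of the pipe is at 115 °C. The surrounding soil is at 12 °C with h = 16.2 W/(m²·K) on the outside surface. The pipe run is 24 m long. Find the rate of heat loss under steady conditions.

Q ≈ 18900 W

Treating each annulus and film as a series resistance:
R_carbon steel pipe wall = ln(75.3/70)/(2π×50.6×24) = 9.565×10^-6 K/W
R_outer film = 1/(h_o·2πr_oL) = 1/(16.2×2π×0.0753×24) = 0.005436 K/W
R_total = 0.005446 K/W
Q = ΔT/R_total = 103/0.005446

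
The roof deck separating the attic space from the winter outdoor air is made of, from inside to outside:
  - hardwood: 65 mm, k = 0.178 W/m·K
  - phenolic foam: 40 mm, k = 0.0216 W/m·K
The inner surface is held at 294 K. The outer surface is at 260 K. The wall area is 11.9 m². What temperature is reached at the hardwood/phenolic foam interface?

T ≈ 288 K

Thermal resistances in series:
R_hardwood = L/(kA) = 0.065/(0.178×11.9) = 0.03069 K/W
R_phenolic foam = L/(kA) = 0.04/(0.0216×11.9) = 0.1556 K/W
R_total = 0.1863 K/W;  Q = ΔT/R_total = 34/0.1863 = 182.5 W
T_interface = T_inner − Q·ΣR(inner→interface) = 294 − 182×0.03069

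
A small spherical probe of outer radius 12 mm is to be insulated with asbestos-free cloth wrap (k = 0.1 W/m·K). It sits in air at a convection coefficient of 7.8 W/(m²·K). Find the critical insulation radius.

For a sphere r_cr = 2k/h = 2×0.1/7.8
r_cr = 25.6 mm; since the bare radius (12 mm) is below r_cr, adding a thin layer of insulation will *increase* heat loss.

r_cr ≈ 25.6 mm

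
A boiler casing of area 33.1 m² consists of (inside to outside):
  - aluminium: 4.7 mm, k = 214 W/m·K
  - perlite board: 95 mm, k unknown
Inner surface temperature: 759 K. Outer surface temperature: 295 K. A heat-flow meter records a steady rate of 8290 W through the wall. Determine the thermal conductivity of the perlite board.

Treating each layer as a thermal resistance in series:
R_aluminium = L/(kA) = 0.0047/(214×33.1) = 6.635×10^-7 K/W
Sum of known resistances R_other = 6.635×10^-7 K/W
Total R = ΔT/Q = 464/8290 = 0.05597 K/W
R_perlite board = R_total − R_other = 0.05597 K/W
k = L/(R·A) = 0.095/(0.05597×33.1)

k ≈ 0.0513 W/(m·K)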